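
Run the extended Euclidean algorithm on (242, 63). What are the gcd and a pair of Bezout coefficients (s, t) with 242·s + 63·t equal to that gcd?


Euclidean algorithm on (242, 63) — divide until remainder is 0:
  242 = 3 · 63 + 53
  63 = 1 · 53 + 10
  53 = 5 · 10 + 3
  10 = 3 · 3 + 1
  3 = 3 · 1 + 0
gcd(242, 63) = 1.
Track Bezout coefficients alongside the remainders: start with r₀ = 242 = a·1 + b·0 (s = 1, t = 0) and r₁ = 63 = a·0 + b·1 (s = 0, t = 1); each new remainder r_{k+1} = r_{k-1} − q_k·r_k inherits s_{k+1} = s_{k-1} − q_k·s_k, t_{k+1} = t_{k-1} − q_k·t_k, so r_k = a·s_k + b·t_k at every step:
  q = 3: r = 53, s = 1 − 3·0 = 1, t = 0 − 3·1 = -3  (check: 242·1 + 63·(-3) = 53)
  q = 1: r = 10, s = 0 − 1·1 = -1, t = 1 − 1·(-3) = 4  (check: 242·(-1) + 63·4 = 10)
  q = 5: r = 3, s = 1 − 5·(-1) = 6, t = -3 − 5·4 = -23  (check: 242·6 + 63·(-23) = 3)
  q = 3: r = 1, s = -1 − 3·6 = -19, t = 4 − 3·(-23) = 73  (check: 242·(-19) + 63·73 = 1)
The row with r = 1 (the gcd) gives the Bezout coefficients s = -19, t = 73.
Result: 242 · (-19) + 63 · (73) = 1.

gcd(242, 63) = 1; s = -19, t = 73 (check: 242·(-19) + 63·73 = 1).


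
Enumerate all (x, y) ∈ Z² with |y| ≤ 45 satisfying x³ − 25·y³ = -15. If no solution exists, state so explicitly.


The equation is x³ - 25y³ = -15. For fixed y, x³ = 25·y³ − 15, so a solution requires the RHS to be a perfect cube.
Strategy: iterate y from -45 to 45, compute RHS = 25·y³ − 15, and check whether it is a (positive or negative) perfect cube.
Check small values of y:
  y = 0: RHS = -15 is not a perfect cube.
  y = 1: RHS = 10 is not a perfect cube.
  y = -1: RHS = -40 is not a perfect cube.
  y = 2: RHS = 185 is not a perfect cube.
  y = -2: RHS = -215 is not a perfect cube.
  y = 3: RHS = 660 is not a perfect cube.
  y = -3: RHS = -690 is not a perfect cube.
Continuing the search up to |y| = 45 finds no solutions either.
No (x, y) in the scanned range satisfies the equation.

No integer solutions with |y| ≤ 45.


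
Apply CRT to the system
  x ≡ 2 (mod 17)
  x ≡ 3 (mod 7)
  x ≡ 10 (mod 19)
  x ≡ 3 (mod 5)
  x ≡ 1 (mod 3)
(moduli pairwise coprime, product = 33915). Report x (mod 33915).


Product of moduli M = 17 · 7 · 19 · 5 · 3 = 33915.
Merge one congruence at a time:
  Start: x ≡ 2 (mod 17).
  Combine with x ≡ 3 (mod 7); new modulus lcm = 119.
    Write x = 2 + 17·t and substitute into x ≡ 3 (mod 7): 17·t ≡ 3 − 2 = 1 (mod 7).
    Reduce coefficients mod 7: 3·t ≡ 1 (mod 7).
    The inverse of 3 mod 7 is 5 (since 3·5 = 15 = 2·7 + 1), so t ≡ 5·1 = 5 ≡ 5 (mod 7).
    Then x = 2 + 17·5 = 87, valid modulo lcm(17, 7) = 119: x ≡ 87 (mod 119).
  Combine with x ≡ 10 (mod 19); new modulus lcm = 2261.
    Write x = 87 + 119·t and substitute into x ≡ 10 (mod 19): 119·t ≡ 10 − 87 = -77 (mod 19).
    Reduce coefficients mod 19: 5·t ≡ 18 (mod 19).
    The inverse of 5 mod 19 is 4 (since 5·4 = 20 = 1·19 + 1), so t ≡ 4·18 = 72 ≡ 15 (mod 19).
    Then x = 87 + 119·15 = 1872, valid modulo lcm(119, 19) = 2261: x ≡ 1872 (mod 2261).
  Combine with x ≡ 3 (mod 5); new modulus lcm = 11305.
    Write x = 1872 + 2261·t and substitute into x ≡ 3 (mod 5): 2261·t ≡ 3 − 1872 = -1869 (mod 5).
    Reduce coefficients mod 5: 1·t ≡ 1 (mod 5).
    So t ≡ 1 (mod 5).
    Then x = 1872 + 2261·1 = 4133, valid modulo lcm(2261, 5) = 11305: x ≡ 4133 (mod 11305).
  Combine with x ≡ 1 (mod 3); new modulus lcm = 33915.
    Write x = 4133 + 11305·t and substitute into x ≡ 1 (mod 3): 11305·t ≡ 1 − 4133 = -4132 (mod 3).
    Reduce coefficients mod 3: 1·t ≡ 2 (mod 3).
    So t ≡ 2 (mod 3).
    Then x = 4133 + 11305·2 = 26743, valid modulo lcm(11305, 3) = 33915: x ≡ 26743 (mod 33915).
Verify against each original: 26743 mod 17 = 2, 26743 mod 7 = 3, 26743 mod 19 = 10, 26743 mod 5 = 3, 26743 mod 3 = 1.

x ≡ 26743 (mod 33915).


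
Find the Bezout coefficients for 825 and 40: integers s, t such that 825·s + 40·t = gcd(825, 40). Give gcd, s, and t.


Euclidean algorithm on (825, 40) — divide until remainder is 0:
  825 = 20 · 40 + 25
  40 = 1 · 25 + 15
  25 = 1 · 15 + 10
  15 = 1 · 10 + 5
  10 = 2 · 5 + 0
gcd(825, 40) = 5.
Track Bezout coefficients alongside the remainders: start with r₀ = 825 = a·1 + b·0 (s = 1, t = 0) and r₁ = 40 = a·0 + b·1 (s = 0, t = 1); each new remainder r_{k+1} = r_{k-1} − q_k·r_k inherits s_{k+1} = s_{k-1} − q_k·s_k, t_{k+1} = t_{k-1} − q_k·t_k, so r_k = a·s_k + b·t_k at every step:
  q = 20: r = 25, s = 1 − 20·0 = 1, t = 0 − 20·1 = -20  (check: 825·1 + 40·(-20) = 25)
  q = 1: r = 15, s = 0 − 1·1 = -1, t = 1 − 1·(-20) = 21  (check: 825·(-1) + 40·21 = 15)
  q = 1: r = 10, s = 1 − 1·(-1) = 2, t = -20 − 1·21 = -41  (check: 825·2 + 40·(-41) = 10)
  q = 1: r = 5, s = -1 − 1·2 = -3, t = 21 − 1·(-41) = 62  (check: 825·(-3) + 40·62 = 5)
The row with r = 5 (the gcd) gives the Bezout coefficients s = -3, t = 62.
Result: 825 · (-3) + 40 · (62) = 5.

gcd(825, 40) = 5; s = -3, t = 62 (check: 825·(-3) + 40·62 = 5).


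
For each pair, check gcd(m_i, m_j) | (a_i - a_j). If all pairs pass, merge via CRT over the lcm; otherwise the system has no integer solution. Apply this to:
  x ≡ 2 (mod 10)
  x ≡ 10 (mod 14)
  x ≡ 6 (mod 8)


Moduli 10, 14, 8 are not pairwise coprime, so CRT works modulo lcm(m_i) when all pairwise compatibility conditions hold.
Pairwise compatibility: gcd(m_i, m_j) must divide a_i - a_j for every pair.
Merge one congruence at a time:
  Start: x ≡ 2 (mod 10).
  Combine with x ≡ 10 (mod 14): gcd(10, 14) = 2; 10 - 2 = 8, which IS divisible by 2, so compatible.
    Write x = 2 + 10·t and substitute into x ≡ 10 (mod 14): 10·t ≡ 10 − 2 = 8 (mod 14).
    Divide the congruence (and modulus) by g = 2: 5·t ≡ 4 (mod 7).
    The inverse of 5 mod 7 is 3 (since 5·3 = 15 = 2·7 + 1), so t ≡ 3·4 = 12 ≡ 5 (mod 7).
    Then x = 2 + 10·5 = 52, valid modulo lcm(10, 14) = 70: x ≡ 52 (mod 70).
  Combine with x ≡ 6 (mod 8): gcd(70, 8) = 2; 6 - 52 = -46, which IS divisible by 2, so compatible.
    Write x = 52 + 70·t and substitute into x ≡ 6 (mod 8): 70·t ≡ 6 − 52 = -46 (mod 8).
    Divide the congruence (and modulus) by g = 2: 35·t ≡ -23 (mod 4).
    Reduce coefficients mod 4: 3·t ≡ 1 (mod 4).
    The inverse of 3 mod 4 is 3 (since 3·3 = 9 = 2·4 + 1), so t ≡ 3·1 = 3 ≡ 3 (mod 4).
    Then x = 52 + 70·3 = 262, valid modulo lcm(70, 8) = 280: x ≡ 262 (mod 280).
Verify: 262 mod 10 = 2, 262 mod 14 = 10, 262 mod 8 = 6.

x ≡ 262 (mod 280).


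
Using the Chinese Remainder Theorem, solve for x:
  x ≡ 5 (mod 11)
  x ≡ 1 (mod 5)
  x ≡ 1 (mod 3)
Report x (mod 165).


Moduli 11, 5, 3 are pairwise coprime; by CRT there is a unique solution modulo M = 11 · 5 · 3 = 165.
Solve pairwise, accumulating the modulus:
  Start with x ≡ 5 (mod 11).
  Combine with x ≡ 1 (mod 5): since gcd(11, 5) = 1, we get a unique residue mod 55.
    Write x = 5 + 11·t and substitute into x ≡ 1 (mod 5): 11·t ≡ 1 − 5 = -4 (mod 5).
    Reduce coefficients mod 5: 1·t ≡ 1 (mod 5).
    So t ≡ 1 (mod 5).
    Then x = 5 + 11·1 = 16, valid modulo lcm(11, 5) = 55: x ≡ 16 (mod 55).
  Combine with x ≡ 1 (mod 3): since gcd(55, 3) = 1, we get a unique residue mod 165.
    Write x = 16 + 55·t and substitute into x ≡ 1 (mod 3): 55·t ≡ 1 − 16 = -15 (mod 3).
    Reduce coefficients mod 3: 1·t ≡ 0 (mod 3).
    So t ≡ 0 (mod 3).
    Then x = 16 + 55·0 = 16, valid modulo lcm(55, 3) = 165: x ≡ 16 (mod 165).
Verify: 16 mod 11 = 5 ✓, 16 mod 5 = 1 ✓, 16 mod 3 = 1 ✓.

x ≡ 16 (mod 165).


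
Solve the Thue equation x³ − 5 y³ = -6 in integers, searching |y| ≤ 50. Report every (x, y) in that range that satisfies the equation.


The equation is x³ - 5y³ = -6. For fixed y, x³ = 5·y³ − 6, so a solution requires the RHS to be a perfect cube.
Strategy: iterate y from -50 to 50, compute RHS = 5·y³ − 6, and check whether it is a (positive or negative) perfect cube.
Check small values of y:
  y = 0: RHS = -6 is not a perfect cube.
  y = 1: RHS = -1 = (-1)³ ⇒ x = -1 works.
  y = -1: RHS = -11 is not a perfect cube.
  y = 2: RHS = 34 is not a perfect cube.
  y = -2: RHS = -46 is not a perfect cube.
  y = 3: RHS = 129 is not a perfect cube.
  y = -3: RHS = -141 is not a perfect cube.
Continuing the search up to |y| = 50 finds no further solutions beyond those listed.
Collected solutions: (-1, 1).

Solutions (with |y| ≤ 50): (-1, 1).


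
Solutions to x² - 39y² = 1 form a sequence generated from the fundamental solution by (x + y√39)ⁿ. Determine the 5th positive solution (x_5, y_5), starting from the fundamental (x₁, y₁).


Step 1: Find the fundamental solution (x₁, y₁) of x² - 39y² = 1.
  Expand √39 as a continued fraction. a₀ = ⌊√39⌋ = 6; iterate m_{k+1} = d_k·a_k − m_k, d_{k+1} = (39 − m_{k+1}²)/d_k, a_{k+1} = ⌊(a₀ + m_{k+1})/d_{k+1}⌋ (starting m₀ = 0, d₀ = 1), with convergents p_k = a_k·p_{k-1} + p_{k-2}, q_k = a_k·q_{k-1} + q_{k-2} (p₋₁ = 1, q₋₁ = 0):
  k = 0: a₀ = 6; p₀/q₀ = 6/1; p₀² − 39·q₀² = 36 − 39 = -3.
  k = 1: m = 6, d = 3, a = ⌊(6 + 6)/3⌋ = 4; p/q = (4·6 + 1)/(4·1 + 0) = 25/4; p² − 39·q² = 625 − 624 = 1.
  The first convergent with p² − 39·q² = 1 gives the fundamental solution (x₁, y₁) = (25, 4).
Step 2: Apply the recurrence (x_{n+1}, y_{n+1}) = (x₁x_n + 39y₁y_n, x₁y_n + y₁x_n) repeatedly.
  From (x_1, y_1) = (25, 4): x_2 = 25·25 + 39·4·4 = 1249; y_2 = 25·4 + 4·25 = 200.
  From (x_2, y_2) = (1249, 200): x_3 = 25·1249 + 39·4·200 = 62425; y_3 = 25·200 + 4·1249 = 9996.
  From (x_3, y_3) = (62425, 9996): x_4 = 25·62425 + 39·4·9996 = 3120001; y_4 = 25·9996 + 4·62425 = 499600.
  From (x_4, y_4) = (3120001, 499600): x_5 = 25·3120001 + 39·4·499600 = 155937625; y_5 = 25·499600 + 4·3120001 = 24970004.
Step 3: Verify x_5² - 39·y_5² = 24316542890640625 - 24316542890640624 = 1 (should be 1). ✓

(x_1, y_1) = (25, 4); (x_5, y_5) = (155937625, 24970004).


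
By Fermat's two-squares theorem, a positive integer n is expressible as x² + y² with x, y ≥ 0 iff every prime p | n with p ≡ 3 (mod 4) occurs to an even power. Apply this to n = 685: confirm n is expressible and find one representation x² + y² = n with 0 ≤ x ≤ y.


Step 1: Factor n = 685 = 5 · 137.
Step 2: Check the mod-4 condition on each prime factor: 5 ≡ 1 (mod 4), exponent 1; 137 ≡ 1 (mod 4), exponent 1.
All primes ≡ 3 (mod 4) appear to even exponent (or don't appear), so by the two-squares theorem n IS expressible as a sum of two squares.
Step 3: Build a representation. Here n = 5 · 137 is a product of primes ≡ 1 (mod 4). Each prime p ≡ 1 (mod 4) is itself a sum of two squares; find a² by testing p − a² for a perfect square:
  5: 5 − 1² = 4 = 2² ⇒ 5 = 1² + 2².
  137: 137 − 1² = 136, 137 − 2² = 133, 137 − 3² = 128, 137 − 4² = 121 = 11² ⇒ 137 = 4² + 11².
  Combine using the Brahmagupta–Fibonacci identity (a² + b²)(c² + d²) = (ac − bd)² + (ad + bc)² = (ac + bd)² + (ad − bc)²:
  5 · 137 = 685: from (1² + 2²)(4² + 11²), take (1·4 − 2·11, 1·11 + 2·4) = (4 − 22, 11 + 8) = (-18, 19); dropping signs (only squares matter) gives (18, 19); check 18² + 19² = 324 + 361 = 685 ✓.
Step 4: Order so x ≤ y and verify: 18² + 19² = 324 + 361 = 685 = n. ✓

n = 685 = 18² + 19² (one valid representation with x ≤ y).


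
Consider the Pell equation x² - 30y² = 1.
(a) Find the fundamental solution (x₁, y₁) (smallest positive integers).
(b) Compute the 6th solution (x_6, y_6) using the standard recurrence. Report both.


Step 1: Find the fundamental solution (x₁, y₁) of x² - 30y² = 1.
  Expand √30 as a continued fraction. a₀ = ⌊√30⌋ = 5; iterate m_{k+1} = d_k·a_k − m_k, d_{k+1} = (30 − m_{k+1}²)/d_k, a_{k+1} = ⌊(a₀ + m_{k+1})/d_{k+1}⌋ (starting m₀ = 0, d₀ = 1), with convergents p_k = a_k·p_{k-1} + p_{k-2}, q_k = a_k·q_{k-1} + q_{k-2} (p₋₁ = 1, q₋₁ = 0):
  k = 0: a₀ = 5; p₀/q₀ = 5/1; p₀² − 30·q₀² = 25 − 30 = -5.
  k = 1: m = 5, d = 5, a = ⌊(5 + 5)/5⌋ = 2; p/q = (2·5 + 1)/(2·1 + 0) = 11/2; p² − 30·q² = 121 − 120 = 1.
  The first convergent with p² − 30·q² = 1 gives the fundamental solution (x₁, y₁) = (11, 2).
Step 2: Apply the recurrence (x_{n+1}, y_{n+1}) = (x₁x_n + 30y₁y_n, x₁y_n + y₁x_n) repeatedly.
  From (x_1, y_1) = (11, 2): x_2 = 11·11 + 30·2·2 = 241; y_2 = 11·2 + 2·11 = 44.
  From (x_2, y_2) = (241, 44): x_3 = 11·241 + 30·2·44 = 5291; y_3 = 11·44 + 2·241 = 966.
  From (x_3, y_3) = (5291, 966): x_4 = 11·5291 + 30·2·966 = 116161; y_4 = 11·966 + 2·5291 = 21208.
  From (x_4, y_4) = (116161, 21208): x_5 = 11·116161 + 30·2·21208 = 2550251; y_5 = 11·21208 + 2·116161 = 465610.
  From (x_5, y_5) = (2550251, 465610): x_6 = 11·2550251 + 30·2·465610 = 55989361; y_6 = 11·465610 + 2·2550251 = 10222212.
Step 3: Verify x_6² - 30·y_6² = 3134808545188321 - 3134808545188320 = 1 (should be 1). ✓

(x_1, y_1) = (11, 2); (x_6, y_6) = (55989361, 10222212).


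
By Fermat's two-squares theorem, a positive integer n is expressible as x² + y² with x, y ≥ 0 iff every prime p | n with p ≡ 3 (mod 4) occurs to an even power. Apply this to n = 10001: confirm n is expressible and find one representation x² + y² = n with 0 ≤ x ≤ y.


Step 1: Factor n = 10001 = 73 · 137.
Step 2: Check the mod-4 condition on each prime factor: 73 ≡ 1 (mod 4), exponent 1; 137 ≡ 1 (mod 4), exponent 1.
All primes ≡ 3 (mod 4) appear to even exponent (or don't appear), so by the two-squares theorem n IS expressible as a sum of two squares.
Step 3: Build a representation. Here n = 73 · 137 is a product of primes ≡ 1 (mod 4). Each prime p ≡ 1 (mod 4) is itself a sum of two squares; find a² by testing p − a² for a perfect square:
  73: 73 − 1² = 72, 73 − 2² = 69, 73 − 3² = 64 = 8² ⇒ 73 = 3² + 8².
  137: 137 − 1² = 136, 137 − 2² = 133, 137 − 3² = 128, 137 − 4² = 121 = 11² ⇒ 137 = 4² + 11².
  Combine using the Brahmagupta–Fibonacci identity (a² + b²)(c² + d²) = (ac − bd)² + (ad + bc)² = (ac + bd)² + (ad − bc)²:
  73 · 137 = 10001: from (3² + 8²)(4² + 11²), take (3·4 − 8·11, 3·11 + 8·4) = (12 − 88, 33 + 32) = (-76, 65); dropping signs (only squares matter) gives (76, 65); check 76² + 65² = 5776 + 4225 = 10001 ✓.
Step 4: Order so x ≤ y and verify: 65² + 76² = 4225 + 5776 = 10001 = n. ✓

n = 10001 = 65² + 76² (one valid representation with x ≤ y).


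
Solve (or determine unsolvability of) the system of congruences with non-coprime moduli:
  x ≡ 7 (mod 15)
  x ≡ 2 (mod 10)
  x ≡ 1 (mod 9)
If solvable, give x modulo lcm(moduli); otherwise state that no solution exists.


Moduli 15, 10, 9 are not pairwise coprime, so CRT works modulo lcm(m_i) when all pairwise compatibility conditions hold.
Pairwise compatibility: gcd(m_i, m_j) must divide a_i - a_j for every pair.
Merge one congruence at a time:
  Start: x ≡ 7 (mod 15).
  Combine with x ≡ 2 (mod 10): gcd(15, 10) = 5; 2 - 7 = -5, which IS divisible by 5, so compatible.
    Write x = 7 + 15·t and substitute into x ≡ 2 (mod 10): 15·t ≡ 2 − 7 = -5 (mod 10).
    Divide the congruence (and modulus) by g = 5: 3·t ≡ -1 (mod 2).
    Reduce coefficients mod 2: 1·t ≡ 1 (mod 2).
    So t ≡ 1 (mod 2).
    Then x = 7 + 15·1 = 22, valid modulo lcm(15, 10) = 30: x ≡ 22 (mod 30).
  Combine with x ≡ 1 (mod 9): gcd(30, 9) = 3; 1 - 22 = -21, which IS divisible by 3, so compatible.
    Write x = 22 + 30·t and substitute into x ≡ 1 (mod 9): 30·t ≡ 1 − 22 = -21 (mod 9).
    Divide the congruence (and modulus) by g = 3: 10·t ≡ -7 (mod 3).
    Reduce coefficients mod 3: 1·t ≡ 2 (mod 3).
    So t ≡ 2 (mod 3).
    Then x = 22 + 30·2 = 82, valid modulo lcm(30, 9) = 90: x ≡ 82 (mod 90).
Verify: 82 mod 15 = 7, 82 mod 10 = 2, 82 mod 9 = 1.

x ≡ 82 (mod 90).


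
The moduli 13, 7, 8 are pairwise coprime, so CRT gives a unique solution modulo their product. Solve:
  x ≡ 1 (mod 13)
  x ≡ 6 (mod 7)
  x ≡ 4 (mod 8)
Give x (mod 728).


Moduli 13, 7, 8 are pairwise coprime; by CRT there is a unique solution modulo M = 13 · 7 · 8 = 728.
Solve pairwise, accumulating the modulus:
  Start with x ≡ 1 (mod 13).
  Combine with x ≡ 6 (mod 7): since gcd(13, 7) = 1, we get a unique residue mod 91.
    Write x = 1 + 13·t and substitute into x ≡ 6 (mod 7): 13·t ≡ 6 − 1 = 5 (mod 7).
    Reduce coefficients mod 7: 6·t ≡ 5 (mod 7).
    The inverse of 6 mod 7 is 6 (since 6·6 = 36 = 5·7 + 1), so t ≡ 6·5 = 30 ≡ 2 (mod 7).
    Then x = 1 + 13·2 = 27, valid modulo lcm(13, 7) = 91: x ≡ 27 (mod 91).
  Combine with x ≡ 4 (mod 8): since gcd(91, 8) = 1, we get a unique residue mod 728.
    Write x = 27 + 91·t and substitute into x ≡ 4 (mod 8): 91·t ≡ 4 − 27 = -23 (mod 8).
    Reduce coefficients mod 8: 3·t ≡ 1 (mod 8).
    The inverse of 3 mod 8 is 3 (since 3·3 = 9 = 1·8 + 1), so t ≡ 3·1 = 3 ≡ 3 (mod 8).
    Then x = 27 + 91·3 = 300, valid modulo lcm(91, 8) = 728: x ≡ 300 (mod 728).
Verify: 300 mod 13 = 1 ✓, 300 mod 7 = 6 ✓, 300 mod 8 = 4 ✓.

x ≡ 300 (mod 728).


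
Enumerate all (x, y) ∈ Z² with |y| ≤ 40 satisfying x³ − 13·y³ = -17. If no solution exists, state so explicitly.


The equation is x³ - 13y³ = -17. For fixed y, x³ = 13·y³ − 17, so a solution requires the RHS to be a perfect cube.
Strategy: iterate y from -40 to 40, compute RHS = 13·y³ − 17, and check whether it is a (positive or negative) perfect cube.
Check small values of y:
  y = 0: RHS = -17 is not a perfect cube.
  y = 1: RHS = -4 is not a perfect cube.
  y = -1: RHS = -30 is not a perfect cube.
  y = 2: RHS = 87 is not a perfect cube.
  y = -2: RHS = -121 is not a perfect cube.
  y = 3: RHS = 334 is not a perfect cube.
  y = -3: RHS = -368 is not a perfect cube.
Continuing the search up to |y| = 40 finds no solutions either.
No (x, y) in the scanned range satisfies the equation.

No integer solutions with |y| ≤ 40.


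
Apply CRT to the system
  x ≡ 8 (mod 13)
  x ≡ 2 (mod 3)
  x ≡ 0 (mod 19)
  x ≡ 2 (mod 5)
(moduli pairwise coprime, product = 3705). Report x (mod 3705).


Product of moduli M = 13 · 3 · 19 · 5 = 3705.
Merge one congruence at a time:
  Start: x ≡ 8 (mod 13).
  Combine with x ≡ 2 (mod 3); new modulus lcm = 39.
    Write x = 8 + 13·t and substitute into x ≡ 2 (mod 3): 13·t ≡ 2 − 8 = -6 (mod 3).
    Reduce coefficients mod 3: 1·t ≡ 0 (mod 3).
    So t ≡ 0 (mod 3).
    Then x = 8 + 13·0 = 8, valid modulo lcm(13, 3) = 39: x ≡ 8 (mod 39).
  Combine with x ≡ 0 (mod 19); new modulus lcm = 741.
    Write x = 8 + 39·t and substitute into x ≡ 0 (mod 19): 39·t ≡ 0 − 8 = -8 (mod 19).
    Reduce coefficients mod 19: 1·t ≡ 11 (mod 19).
    So t ≡ 11 (mod 19).
    Then x = 8 + 39·11 = 437, valid modulo lcm(39, 19) = 741: x ≡ 437 (mod 741).
  Combine with x ≡ 2 (mod 5); new modulus lcm = 3705.
    Write x = 437 + 741·t and substitute into x ≡ 2 (mod 5): 741·t ≡ 2 − 437 = -435 (mod 5).
    Reduce coefficients mod 5: 1·t ≡ 0 (mod 5).
    So t ≡ 0 (mod 5).
    Then x = 437 + 741·0 = 437, valid modulo lcm(741, 5) = 3705: x ≡ 437 (mod 3705).
Verify against each original: 437 mod 13 = 8, 437 mod 3 = 2, 437 mod 19 = 0, 437 mod 5 = 2.

x ≡ 437 (mod 3705).


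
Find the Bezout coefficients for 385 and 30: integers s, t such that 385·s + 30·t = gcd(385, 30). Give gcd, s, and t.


Euclidean algorithm on (385, 30) — divide until remainder is 0:
  385 = 12 · 30 + 25
  30 = 1 · 25 + 5
  25 = 5 · 5 + 0
gcd(385, 30) = 5.
Track Bezout coefficients alongside the remainders: start with r₀ = 385 = a·1 + b·0 (s = 1, t = 0) and r₁ = 30 = a·0 + b·1 (s = 0, t = 1); each new remainder r_{k+1} = r_{k-1} − q_k·r_k inherits s_{k+1} = s_{k-1} − q_k·s_k, t_{k+1} = t_{k-1} − q_k·t_k, so r_k = a·s_k + b·t_k at every step:
  q = 12: r = 25, s = 1 − 12·0 = 1, t = 0 − 12·1 = -12  (check: 385·1 + 30·(-12) = 25)
  q = 1: r = 5, s = 0 − 1·1 = -1, t = 1 − 1·(-12) = 13  (check: 385·(-1) + 30·13 = 5)
The row with r = 5 (the gcd) gives the Bezout coefficients s = -1, t = 13.
Result: 385 · (-1) + 30 · (13) = 5.

gcd(385, 30) = 5; s = -1, t = 13 (check: 385·(-1) + 30·13 = 5).


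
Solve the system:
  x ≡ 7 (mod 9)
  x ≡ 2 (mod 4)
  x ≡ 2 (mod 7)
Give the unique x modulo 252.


Moduli 9, 4, 7 are pairwise coprime; by CRT there is a unique solution modulo M = 9 · 4 · 7 = 252.
Solve pairwise, accumulating the modulus:
  Start with x ≡ 7 (mod 9).
  Combine with x ≡ 2 (mod 4): since gcd(9, 4) = 1, we get a unique residue mod 36.
    Write x = 7 + 9·t and substitute into x ≡ 2 (mod 4): 9·t ≡ 2 − 7 = -5 (mod 4).
    Reduce coefficients mod 4: 1·t ≡ 3 (mod 4).
    So t ≡ 3 (mod 4).
    Then x = 7 + 9·3 = 34, valid modulo lcm(9, 4) = 36: x ≡ 34 (mod 36).
  Combine with x ≡ 2 (mod 7): since gcd(36, 7) = 1, we get a unique residue mod 252.
    Write x = 34 + 36·t and substitute into x ≡ 2 (mod 7): 36·t ≡ 2 − 34 = -32 (mod 7).
    Reduce coefficients mod 7: 1·t ≡ 3 (mod 7).
    So t ≡ 3 (mod 7).
    Then x = 34 + 36·3 = 142, valid modulo lcm(36, 7) = 252: x ≡ 142 (mod 252).
Verify: 142 mod 9 = 7 ✓, 142 mod 4 = 2 ✓, 142 mod 7 = 2 ✓.

x ≡ 142 (mod 252).


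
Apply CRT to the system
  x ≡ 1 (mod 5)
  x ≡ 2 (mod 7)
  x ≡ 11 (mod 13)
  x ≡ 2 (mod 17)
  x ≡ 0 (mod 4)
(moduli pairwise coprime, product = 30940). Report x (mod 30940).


Product of moduli M = 5 · 7 · 13 · 17 · 4 = 30940.
Merge one congruence at a time:
  Start: x ≡ 1 (mod 5).
  Combine with x ≡ 2 (mod 7); new modulus lcm = 35.
    Write x = 1 + 5·t and substitute into x ≡ 2 (mod 7): 5·t ≡ 2 − 1 = 1 (mod 7).
    The inverse of 5 mod 7 is 3 (since 5·3 = 15 = 2·7 + 1), so t ≡ 3·1 = 3 ≡ 3 (mod 7).
    Then x = 1 + 5·3 = 16, valid modulo lcm(5, 7) = 35: x ≡ 16 (mod 35).
  Combine with x ≡ 11 (mod 13); new modulus lcm = 455.
    Write x = 16 + 35·t and substitute into x ≡ 11 (mod 13): 35·t ≡ 11 − 16 = -5 (mod 13).
    Reduce coefficients mod 13: 9·t ≡ 8 (mod 13).
    The inverse of 9 mod 13 is 3 (since 9·3 = 27 = 2·13 + 1), so t ≡ 3·8 = 24 ≡ 11 (mod 13).
    Then x = 16 + 35·11 = 401, valid modulo lcm(35, 13) = 455: x ≡ 401 (mod 455).
  Combine with x ≡ 2 (mod 17); new modulus lcm = 7735.
    Write x = 401 + 455·t and substitute into x ≡ 2 (mod 17): 455·t ≡ 2 − 401 = -399 (mod 17).
    Reduce coefficients mod 17: 13·t ≡ 9 (mod 17).
    The inverse of 13 mod 17 is 4 (since 13·4 = 52 = 3·17 + 1), so t ≡ 4·9 = 36 ≡ 2 (mod 17).
    Then x = 401 + 455·2 = 1311, valid modulo lcm(455, 17) = 7735: x ≡ 1311 (mod 7735).
  Combine with x ≡ 0 (mod 4); new modulus lcm = 30940.
    Write x = 1311 + 7735·t and substitute into x ≡ 0 (mod 4): 7735·t ≡ 0 − 1311 = -1311 (mod 4).
    Reduce coefficients mod 4: 3·t ≡ 1 (mod 4).
    The inverse of 3 mod 4 is 3 (since 3·3 = 9 = 2·4 + 1), so t ≡ 3·1 = 3 ≡ 3 (mod 4).
    Then x = 1311 + 7735·3 = 24516, valid modulo lcm(7735, 4) = 30940: x ≡ 24516 (mod 30940).
Verify against each original: 24516 mod 5 = 1, 24516 mod 7 = 2, 24516 mod 13 = 11, 24516 mod 17 = 2, 24516 mod 4 = 0.

x ≡ 24516 (mod 30940).


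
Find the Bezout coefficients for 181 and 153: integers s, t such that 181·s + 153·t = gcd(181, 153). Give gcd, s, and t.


Euclidean algorithm on (181, 153) — divide until remainder is 0:
  181 = 1 · 153 + 28
  153 = 5 · 28 + 13
  28 = 2 · 13 + 2
  13 = 6 · 2 + 1
  2 = 2 · 1 + 0
gcd(181, 153) = 1.
Track Bezout coefficients alongside the remainders: start with r₀ = 181 = a·1 + b·0 (s = 1, t = 0) and r₁ = 153 = a·0 + b·1 (s = 0, t = 1); each new remainder r_{k+1} = r_{k-1} − q_k·r_k inherits s_{k+1} = s_{k-1} − q_k·s_k, t_{k+1} = t_{k-1} − q_k·t_k, so r_k = a·s_k + b·t_k at every step:
  q = 1: r = 28, s = 1 − 1·0 = 1, t = 0 − 1·1 = -1  (check: 181·1 + 153·(-1) = 28)
  q = 5: r = 13, s = 0 − 5·1 = -5, t = 1 − 5·(-1) = 6  (check: 181·(-5) + 153·6 = 13)
  q = 2: r = 2, s = 1 − 2·(-5) = 11, t = -1 − 2·6 = -13  (check: 181·11 + 153·(-13) = 2)
  q = 6: r = 1, s = -5 − 6·11 = -71, t = 6 − 6·(-13) = 84  (check: 181·(-71) + 153·84 = 1)
The row with r = 1 (the gcd) gives the Bezout coefficients s = -71, t = 84.
Result: 181 · (-71) + 153 · (84) = 1.

gcd(181, 153) = 1; s = -71, t = 84 (check: 181·(-71) + 153·84 = 1).


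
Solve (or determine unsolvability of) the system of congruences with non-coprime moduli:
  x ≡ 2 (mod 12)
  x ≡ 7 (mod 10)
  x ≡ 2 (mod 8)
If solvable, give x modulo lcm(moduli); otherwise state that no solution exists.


Moduli 12, 10, 8 are not pairwise coprime, so CRT works modulo lcm(m_i) when all pairwise compatibility conditions hold.
Pairwise compatibility: gcd(m_i, m_j) must divide a_i - a_j for every pair.
Merge one congruence at a time:
  Start: x ≡ 2 (mod 12).
  Combine with x ≡ 7 (mod 10): gcd(12, 10) = 2, and 7 - 2 = 5 is NOT divisible by 2.
    ⇒ system is inconsistent (no integer solution).

No solution (the system is inconsistent).


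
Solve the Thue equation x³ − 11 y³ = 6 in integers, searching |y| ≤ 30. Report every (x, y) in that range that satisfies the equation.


The equation is x³ - 11y³ = 6. For fixed y, x³ = 11·y³ + 6, so a solution requires the RHS to be a perfect cube.
Strategy: iterate y from -30 to 30, compute RHS = 11·y³ + 6, and check whether it is a (positive or negative) perfect cube.
Check small values of y:
  y = 0: RHS = 6 is not a perfect cube.
  y = 1: RHS = 17 is not a perfect cube.
  y = -1: RHS = -5 is not a perfect cube.
  y = 2: RHS = 94 is not a perfect cube.
  y = -2: RHS = -82 is not a perfect cube.
  y = 3: RHS = 303 is not a perfect cube.
  y = -3: RHS = -291 is not a perfect cube.
Continuing the search up to |y| = 30 finds no solutions either.
No (x, y) in the scanned range satisfies the equation.

No integer solutions with |y| ≤ 30.


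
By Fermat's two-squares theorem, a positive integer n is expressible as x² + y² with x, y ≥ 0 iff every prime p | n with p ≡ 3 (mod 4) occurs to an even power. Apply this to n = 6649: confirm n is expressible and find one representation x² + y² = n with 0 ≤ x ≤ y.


Step 1: Factor n = 6649 = 61 · 109.
Step 2: Check the mod-4 condition on each prime factor: 61 ≡ 1 (mod 4), exponent 1; 109 ≡ 1 (mod 4), exponent 1.
All primes ≡ 3 (mod 4) appear to even exponent (or don't appear), so by the two-squares theorem n IS expressible as a sum of two squares.
Step 3: Build a representation. Here n = 61 · 109 is a product of primes ≡ 1 (mod 4). Each prime p ≡ 1 (mod 4) is itself a sum of two squares; find a² by testing p − a² for a perfect square:
  61: 61 − 1² = 60, 61 − 2² = 57, 61 − 3² = 52, 61 − 4² = 45, 61 − 5² = 36 = 6² ⇒ 61 = 5² + 6².
  109: 109 − 1² = 108, 109 − 2² = 105, 109 − 3² = 100 = 10² ⇒ 109 = 3² + 10².
  Combine using the Brahmagupta–Fibonacci identity (a² + b²)(c² + d²) = (ac − bd)² + (ad + bc)² = (ac + bd)² + (ad − bc)²:
  61 · 109 = 6649: from (5² + 6²)(3² + 10²), take (5·3 − 6·10, 5·10 + 6·3) = (15 − 60, 50 + 18) = (-45, 68); dropping signs (only squares matter) gives (45, 68); check 45² + 68² = 2025 + 4624 = 6649 ✓.
Step 4: Order so x ≤ y and verify: 45² + 68² = 2025 + 4624 = 6649 = n. ✓

n = 6649 = 45² + 68² (one valid representation with x ≤ y).


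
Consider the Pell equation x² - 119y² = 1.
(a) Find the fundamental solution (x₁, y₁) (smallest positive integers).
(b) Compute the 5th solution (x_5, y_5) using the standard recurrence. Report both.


Step 1: Find the fundamental solution (x₁, y₁) of x² - 119y² = 1.
  Expand √119 as a continued fraction. a₀ = ⌊√119⌋ = 10; iterate m_{k+1} = d_k·a_k − m_k, d_{k+1} = (119 − m_{k+1}²)/d_k, a_{k+1} = ⌊(a₀ + m_{k+1})/d_{k+1}⌋ (starting m₀ = 0, d₀ = 1), with convergents p_k = a_k·p_{k-1} + p_{k-2}, q_k = a_k·q_{k-1} + q_{k-2} (p₋₁ = 1, q₋₁ = 0):
  k = 0: a₀ = 10; p₀/q₀ = 10/1; p₀² − 119·q₀² = 100 − 119 = -19.
  k = 1: m = 10, d = 19, a = ⌊(10 + 10)/19⌋ = 1; p/q = (1·10 + 1)/(1·1 + 0) = 11/1; p² − 119·q² = 121 − 119 = 2.
  k = 2: m = 9, d = 2, a = ⌊(10 + 9)/2⌋ = 9; p/q = (9·11 + 10)/(9·1 + 1) = 109/10; p² − 119·q² = 11881 − 11900 = -19.
  k = 3: m = 9, d = 19, a = ⌊(10 + 9)/19⌋ = 1; p/q = (1·109 + 11)/(1·10 + 1) = 120/11; p² − 119·q² = 14400 − 14399 = 1.
  The first convergent with p² − 119·q² = 1 gives the fundamental solution (x₁, y₁) = (120, 11).
Step 2: Apply the recurrence (x_{n+1}, y_{n+1}) = (x₁x_n + 119y₁y_n, x₁y_n + y₁x_n) repeatedly.
  From (x_1, y_1) = (120, 11): x_2 = 120·120 + 119·11·11 = 28799; y_2 = 120·11 + 11·120 = 2640.
  From (x_2, y_2) = (28799, 2640): x_3 = 120·28799 + 119·11·2640 = 6911640; y_3 = 120·2640 + 11·28799 = 633589.
  From (x_3, y_3) = (6911640, 633589): x_4 = 120·6911640 + 119·11·633589 = 1658764801; y_4 = 120·633589 + 11·6911640 = 152058720.
  From (x_4, y_4) = (1658764801, 152058720): x_5 = 120·1658764801 + 119·11·152058720 = 398096640600; y_5 = 120·152058720 + 11·1658764801 = 36493459211.
Step 3: Verify x_5² - 119·y_5² = 158480935257005568360000 - 158480935257005568359999 = 1 (should be 1). ✓

(x_1, y_1) = (120, 11); (x_5, y_5) = (398096640600, 36493459211).


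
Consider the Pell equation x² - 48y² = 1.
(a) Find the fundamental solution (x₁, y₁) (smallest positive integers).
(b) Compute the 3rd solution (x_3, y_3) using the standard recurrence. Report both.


Step 1: Find the fundamental solution (x₁, y₁) of x² - 48y² = 1.
  Expand √48 as a continued fraction. a₀ = ⌊√48⌋ = 6; iterate m_{k+1} = d_k·a_k − m_k, d_{k+1} = (48 − m_{k+1}²)/d_k, a_{k+1} = ⌊(a₀ + m_{k+1})/d_{k+1}⌋ (starting m₀ = 0, d₀ = 1), with convergents p_k = a_k·p_{k-1} + p_{k-2}, q_k = a_k·q_{k-1} + q_{k-2} (p₋₁ = 1, q₋₁ = 0):
  k = 0: a₀ = 6; p₀/q₀ = 6/1; p₀² − 48·q₀² = 36 − 48 = -12.
  k = 1: m = 6, d = 12, a = ⌊(6 + 6)/12⌋ = 1; p/q = (1·6 + 1)/(1·1 + 0) = 7/1; p² − 48·q² = 49 − 48 = 1.
  The first convergent with p² − 48·q² = 1 gives the fundamental solution (x₁, y₁) = (7, 1).
Step 2: Apply the recurrence (x_{n+1}, y_{n+1}) = (x₁x_n + 48y₁y_n, x₁y_n + y₁x_n) repeatedly.
  From (x_1, y_1) = (7, 1): x_2 = 7·7 + 48·1·1 = 97; y_2 = 7·1 + 1·7 = 14.
  From (x_2, y_2) = (97, 14): x_3 = 7·97 + 48·1·14 = 1351; y_3 = 7·14 + 1·97 = 195.
Step 3: Verify x_3² - 48·y_3² = 1825201 - 1825200 = 1 (should be 1). ✓

(x_1, y_1) = (7, 1); (x_3, y_3) = (1351, 195).


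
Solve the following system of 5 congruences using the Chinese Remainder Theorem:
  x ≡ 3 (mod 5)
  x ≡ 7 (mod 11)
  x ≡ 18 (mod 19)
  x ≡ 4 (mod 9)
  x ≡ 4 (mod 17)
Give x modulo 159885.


Product of moduli M = 5 · 11 · 19 · 9 · 17 = 159885.
Merge one congruence at a time:
  Start: x ≡ 3 (mod 5).
  Combine with x ≡ 7 (mod 11); new modulus lcm = 55.
    Write x = 3 + 5·t and substitute into x ≡ 7 (mod 11): 5·t ≡ 7 − 3 = 4 (mod 11).
    The inverse of 5 mod 11 is 9 (since 5·9 = 45 = 4·11 + 1), so t ≡ 9·4 = 36 ≡ 3 (mod 11).
    Then x = 3 + 5·3 = 18, valid modulo lcm(5, 11) = 55: x ≡ 18 (mod 55).
  Combine with x ≡ 18 (mod 19); new modulus lcm = 1045.
    Write x = 18 + 55·t and substitute into x ≡ 18 (mod 19): 55·t ≡ 18 − 18 = 0 (mod 19).
    Reduce coefficients mod 19: 17·t ≡ 0 (mod 19).
    The inverse of 17 mod 19 is 9 (since 17·9 = 153 = 8·19 + 1), so t ≡ 9·0 = 0 ≡ 0 (mod 19).
    Then x = 18 + 55·0 = 18, valid modulo lcm(55, 19) = 1045: x ≡ 18 (mod 1045).
  Combine with x ≡ 4 (mod 9); new modulus lcm = 9405.
    Write x = 18 + 1045·t and substitute into x ≡ 4 (mod 9): 1045·t ≡ 4 − 18 = -14 (mod 9).
    Reduce coefficients mod 9: 1·t ≡ 4 (mod 9).
    So t ≡ 4 (mod 9).
    Then x = 18 + 1045·4 = 4198, valid modulo lcm(1045, 9) = 9405: x ≡ 4198 (mod 9405).
  Combine with x ≡ 4 (mod 17); new modulus lcm = 159885.
    Write x = 4198 + 9405·t and substitute into x ≡ 4 (mod 17): 9405·t ≡ 4 − 4198 = -4194 (mod 17).
    Reduce coefficients mod 17: 4·t ≡ 5 (mod 17).
    The inverse of 4 mod 17 is 13 (since 4·13 = 52 = 3·17 + 1), so t ≡ 13·5 = 65 ≡ 14 (mod 17).
    Then x = 4198 + 9405·14 = 135868, valid modulo lcm(9405, 17) = 159885: x ≡ 135868 (mod 159885).
Verify against each original: 135868 mod 5 = 3, 135868 mod 11 = 7, 135868 mod 19 = 18, 135868 mod 9 = 4, 135868 mod 17 = 4.

x ≡ 135868 (mod 159885).


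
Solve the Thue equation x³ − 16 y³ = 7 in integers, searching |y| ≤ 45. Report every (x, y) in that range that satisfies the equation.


The equation is x³ - 16y³ = 7. For fixed y, x³ = 16·y³ + 7, so a solution requires the RHS to be a perfect cube.
Strategy: iterate y from -45 to 45, compute RHS = 16·y³ + 7, and check whether it is a (positive or negative) perfect cube.
Check small values of y:
  y = 0: RHS = 7 is not a perfect cube.
  y = 1: RHS = 23 is not a perfect cube.
  y = -1: RHS = -9 is not a perfect cube.
  y = 2: RHS = 135 is not a perfect cube.
  y = -2: RHS = -121 is not a perfect cube.
  y = 3: RHS = 439 is not a perfect cube.
  y = -3: RHS = -425 is not a perfect cube.
Continuing the search up to |y| = 45 finds no solutions either.
No (x, y) in the scanned range satisfies the equation.

No integer solutions with |y| ≤ 45.


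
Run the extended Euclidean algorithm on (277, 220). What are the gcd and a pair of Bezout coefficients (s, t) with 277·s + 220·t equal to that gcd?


Euclidean algorithm on (277, 220) — divide until remainder is 0:
  277 = 1 · 220 + 57
  220 = 3 · 57 + 49
  57 = 1 · 49 + 8
  49 = 6 · 8 + 1
  8 = 8 · 1 + 0
gcd(277, 220) = 1.
Track Bezout coefficients alongside the remainders: start with r₀ = 277 = a·1 + b·0 (s = 1, t = 0) and r₁ = 220 = a·0 + b·1 (s = 0, t = 1); each new remainder r_{k+1} = r_{k-1} − q_k·r_k inherits s_{k+1} = s_{k-1} − q_k·s_k, t_{k+1} = t_{k-1} − q_k·t_k, so r_k = a·s_k + b·t_k at every step:
  q = 1: r = 57, s = 1 − 1·0 = 1, t = 0 − 1·1 = -1  (check: 277·1 + 220·(-1) = 57)
  q = 3: r = 49, s = 0 − 3·1 = -3, t = 1 − 3·(-1) = 4  (check: 277·(-3) + 220·4 = 49)
  q = 1: r = 8, s = 1 − 1·(-3) = 4, t = -1 − 1·4 = -5  (check: 277·4 + 220·(-5) = 8)
  q = 6: r = 1, s = -3 − 6·4 = -27, t = 4 − 6·(-5) = 34  (check: 277·(-27) + 220·34 = 1)
The row with r = 1 (the gcd) gives the Bezout coefficients s = -27, t = 34.
Result: 277 · (-27) + 220 · (34) = 1.

gcd(277, 220) = 1; s = -27, t = 34 (check: 277·(-27) + 220·34 = 1).


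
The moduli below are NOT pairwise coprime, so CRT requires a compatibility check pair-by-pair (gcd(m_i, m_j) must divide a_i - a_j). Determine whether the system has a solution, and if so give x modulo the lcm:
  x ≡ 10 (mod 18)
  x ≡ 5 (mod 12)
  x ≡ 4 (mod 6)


Moduli 18, 12, 6 are not pairwise coprime, so CRT works modulo lcm(m_i) when all pairwise compatibility conditions hold.
Pairwise compatibility: gcd(m_i, m_j) must divide a_i - a_j for every pair.
Merge one congruence at a time:
  Start: x ≡ 10 (mod 18).
  Combine with x ≡ 5 (mod 12): gcd(18, 12) = 6, and 5 - 10 = -5 is NOT divisible by 6.
    ⇒ system is inconsistent (no integer solution).

No solution (the system is inconsistent).


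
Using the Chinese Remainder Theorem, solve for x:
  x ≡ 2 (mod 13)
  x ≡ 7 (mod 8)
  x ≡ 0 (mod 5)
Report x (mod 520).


Moduli 13, 8, 5 are pairwise coprime; by CRT there is a unique solution modulo M = 13 · 8 · 5 = 520.
Solve pairwise, accumulating the modulus:
  Start with x ≡ 2 (mod 13).
  Combine with x ≡ 7 (mod 8): since gcd(13, 8) = 1, we get a unique residue mod 104.
    Write x = 2 + 13·t and substitute into x ≡ 7 (mod 8): 13·t ≡ 7 − 2 = 5 (mod 8).
    Reduce coefficients mod 8: 5·t ≡ 5 (mod 8).
    The inverse of 5 mod 8 is 5 (since 5·5 = 25 = 3·8 + 1), so t ≡ 5·5 = 25 ≡ 1 (mod 8).
    Then x = 2 + 13·1 = 15, valid modulo lcm(13, 8) = 104: x ≡ 15 (mod 104).
  Combine with x ≡ 0 (mod 5): since gcd(104, 5) = 1, we get a unique residue mod 520.
    Write x = 15 + 104·t and substitute into x ≡ 0 (mod 5): 104·t ≡ 0 − 15 = -15 (mod 5).
    Reduce coefficients mod 5: 4·t ≡ 0 (mod 5).
    The inverse of 4 mod 5 is 4 (since 4·4 = 16 = 3·5 + 1), so t ≡ 4·0 = 0 ≡ 0 (mod 5).
    Then x = 15 + 104·0 = 15, valid modulo lcm(104, 5) = 520: x ≡ 15 (mod 520).
Verify: 15 mod 13 = 2 ✓, 15 mod 8 = 7 ✓, 15 mod 5 = 0 ✓.

x ≡ 15 (mod 520).


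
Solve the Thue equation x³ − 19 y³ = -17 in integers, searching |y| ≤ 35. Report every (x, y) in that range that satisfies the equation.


The equation is x³ - 19y³ = -17. For fixed y, x³ = 19·y³ − 17, so a solution requires the RHS to be a perfect cube.
Strategy: iterate y from -35 to 35, compute RHS = 19·y³ − 17, and check whether it is a (positive or negative) perfect cube.
Check small values of y:
  y = 0: RHS = -17 is not a perfect cube.
  y = 1: RHS = 2 is not a perfect cube.
  y = -1: RHS = -36 is not a perfect cube.
  y = 2: RHS = 135 is not a perfect cube.
  y = -2: RHS = -169 is not a perfect cube.
  y = 3: RHS = 496 is not a perfect cube.
  y = -3: RHS = -530 is not a perfect cube.
Continuing the search up to |y| = 35 finds no solutions either.
No (x, y) in the scanned range satisfies the equation.

No integer solutions with |y| ≤ 35.


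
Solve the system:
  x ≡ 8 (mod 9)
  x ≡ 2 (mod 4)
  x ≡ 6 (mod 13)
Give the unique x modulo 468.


Moduli 9, 4, 13 are pairwise coprime; by CRT there is a unique solution modulo M = 9 · 4 · 13 = 468.
Solve pairwise, accumulating the modulus:
  Start with x ≡ 8 (mod 9).
  Combine with x ≡ 2 (mod 4): since gcd(9, 4) = 1, we get a unique residue mod 36.
    Write x = 8 + 9·t and substitute into x ≡ 2 (mod 4): 9·t ≡ 2 − 8 = -6 (mod 4).
    Reduce coefficients mod 4: 1·t ≡ 2 (mod 4).
    So t ≡ 2 (mod 4).
    Then x = 8 + 9·2 = 26, valid modulo lcm(9, 4) = 36: x ≡ 26 (mod 36).
  Combine with x ≡ 6 (mod 13): since gcd(36, 13) = 1, we get a unique residue mod 468.
    Write x = 26 + 36·t and substitute into x ≡ 6 (mod 13): 36·t ≡ 6 − 26 = -20 (mod 13).
    Reduce coefficients mod 13: 10·t ≡ 6 (mod 13).
    The inverse of 10 mod 13 is 4 (since 10·4 = 40 = 3·13 + 1), so t ≡ 4·6 = 24 ≡ 11 (mod 13).
    Then x = 26 + 36·11 = 422, valid modulo lcm(36, 13) = 468: x ≡ 422 (mod 468).
Verify: 422 mod 9 = 8 ✓, 422 mod 4 = 2 ✓, 422 mod 13 = 6 ✓.

x ≡ 422 (mod 468).


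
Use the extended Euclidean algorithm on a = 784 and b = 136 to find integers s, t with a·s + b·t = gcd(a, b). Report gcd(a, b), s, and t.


Euclidean algorithm on (784, 136) — divide until remainder is 0:
  784 = 5 · 136 + 104
  136 = 1 · 104 + 32
  104 = 3 · 32 + 8
  32 = 4 · 8 + 0
gcd(784, 136) = 8.
Track Bezout coefficients alongside the remainders: start with r₀ = 784 = a·1 + b·0 (s = 1, t = 0) and r₁ = 136 = a·0 + b·1 (s = 0, t = 1); each new remainder r_{k+1} = r_{k-1} − q_k·r_k inherits s_{k+1} = s_{k-1} − q_k·s_k, t_{k+1} = t_{k-1} − q_k·t_k, so r_k = a·s_k + b·t_k at every step:
  q = 5: r = 104, s = 1 − 5·0 = 1, t = 0 − 5·1 = -5  (check: 784·1 + 136·(-5) = 104)
  q = 1: r = 32, s = 0 − 1·1 = -1, t = 1 − 1·(-5) = 6  (check: 784·(-1) + 136·6 = 32)
  q = 3: r = 8, s = 1 − 3·(-1) = 4, t = -5 − 3·6 = -23  (check: 784·4 + 136·(-23) = 8)
The row with r = 8 (the gcd) gives the Bezout coefficients s = 4, t = -23.
Result: 784 · (4) + 136 · (-23) = 8.

gcd(784, 136) = 8; s = 4, t = -23 (check: 784·4 + 136·(-23) = 8).


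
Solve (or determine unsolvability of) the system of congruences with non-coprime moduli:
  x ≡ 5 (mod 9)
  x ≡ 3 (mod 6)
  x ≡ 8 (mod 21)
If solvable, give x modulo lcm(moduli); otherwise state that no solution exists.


Moduli 9, 6, 21 are not pairwise coprime, so CRT works modulo lcm(m_i) when all pairwise compatibility conditions hold.
Pairwise compatibility: gcd(m_i, m_j) must divide a_i - a_j for every pair.
Merge one congruence at a time:
  Start: x ≡ 5 (mod 9).
  Combine with x ≡ 3 (mod 6): gcd(9, 6) = 3, and 3 - 5 = -2 is NOT divisible by 3.
    ⇒ system is inconsistent (no integer solution).

No solution (the system is inconsistent).
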